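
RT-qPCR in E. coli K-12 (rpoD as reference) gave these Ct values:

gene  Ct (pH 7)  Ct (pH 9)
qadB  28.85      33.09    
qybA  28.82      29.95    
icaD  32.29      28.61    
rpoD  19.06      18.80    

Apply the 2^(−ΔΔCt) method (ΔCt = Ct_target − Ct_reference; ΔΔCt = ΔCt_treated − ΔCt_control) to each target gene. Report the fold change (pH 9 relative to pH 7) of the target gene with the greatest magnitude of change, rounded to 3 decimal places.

qadB: ΔΔCt = (33.09−18.80) − (28.85−19.06) = 14.29 − 9.79 = 4.50; fold change = 2^-4.50 = 0.044
qybA: ΔΔCt = (29.95−18.80) − (28.82−19.06) = 11.15 − 9.76 = 1.39; fold change = 2^-1.39 = 0.382
icaD: ΔΔCt = (28.61−18.80) − (32.29−19.06) = 9.81 − 13.23 = -3.42; fold change = 2^3.42 = 10.703
qadB has the largest |ΔΔCt| = 4.50.

0.044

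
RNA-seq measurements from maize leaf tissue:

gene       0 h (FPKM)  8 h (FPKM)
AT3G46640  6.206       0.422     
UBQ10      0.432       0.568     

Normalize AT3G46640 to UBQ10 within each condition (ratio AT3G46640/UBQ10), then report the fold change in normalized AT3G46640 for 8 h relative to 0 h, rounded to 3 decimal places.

AT3G46640/UBQ10 (0 h) = 6.206 / 0.432 = 14.366
AT3G46640/UBQ10 (8 h) = 0.422 / 0.568 = 0.74296
Fold change = 0.74296 / 14.366 = 0.0517

0.052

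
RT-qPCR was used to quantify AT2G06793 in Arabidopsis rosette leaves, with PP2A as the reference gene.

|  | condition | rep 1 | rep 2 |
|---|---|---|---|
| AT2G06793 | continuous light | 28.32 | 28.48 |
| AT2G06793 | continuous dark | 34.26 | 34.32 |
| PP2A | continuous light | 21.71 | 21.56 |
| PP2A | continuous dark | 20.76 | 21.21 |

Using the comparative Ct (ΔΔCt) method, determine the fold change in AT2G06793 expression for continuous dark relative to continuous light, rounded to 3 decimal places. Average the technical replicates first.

Mean Ct: AT2G06793 continuous light 28.400; AT2G06793 continuous dark 34.290; PP2A continuous light 21.635; PP2A continuous dark 20.985
ΔCt(continuous light) = 28.400 − 21.635 = 6.765
ΔCt(continuous dark) = 34.290 − 20.985 = 13.305
ΔΔCt = 13.305 − 6.765 = 6.540
Fold change = 2^(−6.540) = 0.0107

0.011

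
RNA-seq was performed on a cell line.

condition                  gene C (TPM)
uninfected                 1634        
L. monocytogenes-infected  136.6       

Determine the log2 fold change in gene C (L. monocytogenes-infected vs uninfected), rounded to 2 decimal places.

-3.58

Fold change = 136.6 / 1634 = 0.0836
log2(0.0836) = -3.580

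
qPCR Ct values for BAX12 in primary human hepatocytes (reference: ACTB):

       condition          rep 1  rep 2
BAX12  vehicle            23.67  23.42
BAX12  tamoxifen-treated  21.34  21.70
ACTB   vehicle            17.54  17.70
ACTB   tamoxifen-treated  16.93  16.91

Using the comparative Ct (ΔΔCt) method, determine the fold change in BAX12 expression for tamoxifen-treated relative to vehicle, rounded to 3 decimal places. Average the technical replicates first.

2.505

Mean Ct: BAX12 vehicle 23.545; BAX12 tamoxifen-treated 21.520; ACTB vehicle 17.620; ACTB tamoxifen-treated 16.920
ΔCt(vehicle) = 23.545 − 17.620 = 5.925
ΔCt(tamoxifen-treated) = 21.520 − 16.920 = 4.600
ΔΔCt = 4.600 − 5.925 = -1.325
Fold change = 2^(−(-1.325)) = 2^1.325 = 2.5053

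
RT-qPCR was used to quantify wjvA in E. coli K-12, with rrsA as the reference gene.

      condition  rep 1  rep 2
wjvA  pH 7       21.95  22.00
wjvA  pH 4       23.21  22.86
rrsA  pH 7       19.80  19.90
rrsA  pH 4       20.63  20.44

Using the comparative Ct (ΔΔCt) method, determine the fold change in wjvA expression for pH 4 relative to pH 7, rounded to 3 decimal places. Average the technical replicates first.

Mean Ct: wjvA pH 7 21.975; wjvA pH 4 23.035; rrsA pH 7 19.850; rrsA pH 4 20.535
ΔCt(pH 7) = 21.975 − 19.850 = 2.125
ΔCt(pH 4) = 23.035 − 20.535 = 2.500
ΔΔCt = 2.500 − 2.125 = 0.375
Fold change = 2^(−0.375) = 0.7711

0.771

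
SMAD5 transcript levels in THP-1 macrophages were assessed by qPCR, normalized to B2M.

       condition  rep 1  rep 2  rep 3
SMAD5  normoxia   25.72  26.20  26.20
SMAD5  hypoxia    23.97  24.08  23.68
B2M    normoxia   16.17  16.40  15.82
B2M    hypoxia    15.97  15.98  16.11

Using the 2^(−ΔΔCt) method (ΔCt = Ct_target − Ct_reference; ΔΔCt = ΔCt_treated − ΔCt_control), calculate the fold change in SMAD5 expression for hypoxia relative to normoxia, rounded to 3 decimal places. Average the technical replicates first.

Mean Ct: SMAD5 normoxia 26.040; SMAD5 hypoxia 23.910; B2M normoxia 16.130; B2M hypoxia 16.020
ΔCt(normoxia) = 26.040 − 16.130 = 9.910
ΔCt(hypoxia) = 23.910 − 16.020 = 7.890
ΔΔCt = 7.890 − 9.910 = -2.020
Fold change = 2^(−(-2.020)) = 2^2.020 = 4.0558

4.056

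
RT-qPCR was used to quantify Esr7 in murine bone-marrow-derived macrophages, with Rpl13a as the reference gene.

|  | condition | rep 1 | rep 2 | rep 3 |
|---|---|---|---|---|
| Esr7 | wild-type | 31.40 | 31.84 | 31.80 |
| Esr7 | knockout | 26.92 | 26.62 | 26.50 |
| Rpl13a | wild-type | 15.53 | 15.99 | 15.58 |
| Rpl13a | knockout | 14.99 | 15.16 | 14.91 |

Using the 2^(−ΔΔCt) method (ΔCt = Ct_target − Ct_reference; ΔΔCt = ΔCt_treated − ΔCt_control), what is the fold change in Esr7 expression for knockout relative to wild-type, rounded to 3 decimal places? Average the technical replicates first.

Mean Ct: Esr7 wild-type 31.680; Esr7 knockout 26.680; Rpl13a wild-type 15.700; Rpl13a knockout 15.020
ΔCt(wild-type) = 31.680 − 15.700 = 15.980
ΔCt(knockout) = 26.680 − 15.020 = 11.660
ΔΔCt = 11.660 − 15.980 = -4.320
Fold change = 2^(−(-4.320)) = 2^4.320 = 19.9733

19.973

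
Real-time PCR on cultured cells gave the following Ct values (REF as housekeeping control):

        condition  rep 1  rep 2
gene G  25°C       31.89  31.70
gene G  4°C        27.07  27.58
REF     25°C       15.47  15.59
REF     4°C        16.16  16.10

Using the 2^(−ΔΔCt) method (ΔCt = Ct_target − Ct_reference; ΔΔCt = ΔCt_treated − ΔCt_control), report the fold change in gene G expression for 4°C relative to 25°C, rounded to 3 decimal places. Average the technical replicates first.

33.591

Mean Ct: gene G 25°C 31.795; gene G 4°C 27.325; REF 25°C 15.530; REF 4°C 16.130
ΔCt(25°C) = 31.795 − 15.530 = 16.265
ΔCt(4°C) = 27.325 − 16.130 = 11.195
ΔΔCt = 11.195 − 16.265 = -5.070
Fold change = 2^(−(-5.070)) = 2^5.070 = 33.5909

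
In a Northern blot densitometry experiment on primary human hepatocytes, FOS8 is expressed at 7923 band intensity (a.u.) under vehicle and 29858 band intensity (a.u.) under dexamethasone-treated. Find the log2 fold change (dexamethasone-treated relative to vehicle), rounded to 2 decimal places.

1.91

Fold change = 29858 / 7923 = 3.7685
log2(3.7685) = 1.914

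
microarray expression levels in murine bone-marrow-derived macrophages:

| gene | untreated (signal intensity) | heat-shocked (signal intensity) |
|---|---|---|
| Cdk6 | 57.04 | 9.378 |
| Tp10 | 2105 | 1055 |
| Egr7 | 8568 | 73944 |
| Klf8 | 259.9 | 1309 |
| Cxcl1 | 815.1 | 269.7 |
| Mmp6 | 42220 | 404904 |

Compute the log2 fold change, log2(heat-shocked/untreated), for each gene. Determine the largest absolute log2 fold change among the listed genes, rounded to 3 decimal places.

log2(9.378/57.04) = -2.605  (Cdk6)
log2(1055/2105) = -0.997  (Tp10)
log2(73944/8568) = 3.109  (Egr7)
log2(1309/259.9) = 2.332  (Klf8)
log2(269.7/815.1) = -1.596  (Cxcl1)
log2(404904/42220) = 3.262  (Mmp6)
The largest magnitude belongs to Mmp6.

3.262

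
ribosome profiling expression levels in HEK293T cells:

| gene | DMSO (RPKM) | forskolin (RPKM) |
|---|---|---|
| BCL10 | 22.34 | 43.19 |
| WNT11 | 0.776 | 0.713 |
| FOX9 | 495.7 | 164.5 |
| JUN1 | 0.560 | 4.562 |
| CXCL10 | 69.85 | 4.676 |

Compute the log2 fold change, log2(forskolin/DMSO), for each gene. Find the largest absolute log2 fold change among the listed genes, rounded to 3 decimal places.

3.901

log2(43.19/22.34) = 0.951  (BCL10)
log2(0.713/0.776) = -0.122  (WNT11)
log2(164.5/495.7) = -1.591  (FOX9)
log2(4.562/0.560) = 3.026  (JUN1)
log2(4.676/69.85) = -3.901  (CXCL10)
The largest magnitude belongs to CXCL10.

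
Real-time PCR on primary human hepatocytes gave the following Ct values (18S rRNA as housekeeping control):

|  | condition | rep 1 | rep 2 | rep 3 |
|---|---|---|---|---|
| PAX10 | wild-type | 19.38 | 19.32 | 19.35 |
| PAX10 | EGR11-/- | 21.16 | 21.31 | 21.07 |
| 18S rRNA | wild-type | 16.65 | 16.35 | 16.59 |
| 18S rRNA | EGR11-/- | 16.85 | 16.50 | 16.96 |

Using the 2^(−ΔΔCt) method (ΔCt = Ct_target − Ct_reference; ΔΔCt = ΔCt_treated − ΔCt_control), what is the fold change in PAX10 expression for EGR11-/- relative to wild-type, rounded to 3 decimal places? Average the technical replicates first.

Mean Ct: PAX10 wild-type 19.350; PAX10 EGR11-/- 21.180; 18S rRNA wild-type 16.530; 18S rRNA EGR11-/- 16.770
ΔCt(wild-type) = 19.350 − 16.530 = 2.820
ΔCt(EGR11-/-) = 21.180 − 16.770 = 4.410
ΔΔCt = 4.410 − 2.820 = 1.590
Fold change = 2^(−1.590) = 0.3322

0.332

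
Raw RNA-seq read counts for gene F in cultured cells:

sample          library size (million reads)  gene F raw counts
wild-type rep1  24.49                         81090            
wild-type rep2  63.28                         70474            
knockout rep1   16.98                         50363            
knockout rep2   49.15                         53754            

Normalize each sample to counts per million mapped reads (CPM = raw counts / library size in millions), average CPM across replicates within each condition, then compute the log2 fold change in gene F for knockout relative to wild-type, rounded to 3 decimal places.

CPM(wild-type rep1) = 81090 / 24.49 = 3311.1474
CPM(wild-type rep2) = 70474 / 63.28 = 1113.6852
CPM(knockout rep1) = 50363 / 16.98 = 2966.0188
CPM(knockout rep2) = 53754 / 49.15 = 1093.6724
mean CPM(wild-type) = 2212.4163; mean CPM(knockout) = 2029.8456
Fold change = 2029.8456 / 2212.4163 = 0.91748
log2(0.91748) = -0.1243

-0.124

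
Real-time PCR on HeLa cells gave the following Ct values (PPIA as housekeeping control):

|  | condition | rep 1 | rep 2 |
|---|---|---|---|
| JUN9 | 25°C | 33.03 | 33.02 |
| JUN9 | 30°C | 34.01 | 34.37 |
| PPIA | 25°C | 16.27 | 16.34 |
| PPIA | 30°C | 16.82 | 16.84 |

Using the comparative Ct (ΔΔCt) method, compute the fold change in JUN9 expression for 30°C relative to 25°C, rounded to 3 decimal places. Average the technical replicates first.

Mean Ct: JUN9 25°C 33.025; JUN9 30°C 34.190; PPIA 25°C 16.305; PPIA 30°C 16.830
ΔCt(25°C) = 33.025 − 16.305 = 16.720
ΔCt(30°C) = 34.190 − 16.830 = 17.360
ΔΔCt = 17.360 − 16.720 = 0.640
Fold change = 2^(−0.640) = 0.6417

0.642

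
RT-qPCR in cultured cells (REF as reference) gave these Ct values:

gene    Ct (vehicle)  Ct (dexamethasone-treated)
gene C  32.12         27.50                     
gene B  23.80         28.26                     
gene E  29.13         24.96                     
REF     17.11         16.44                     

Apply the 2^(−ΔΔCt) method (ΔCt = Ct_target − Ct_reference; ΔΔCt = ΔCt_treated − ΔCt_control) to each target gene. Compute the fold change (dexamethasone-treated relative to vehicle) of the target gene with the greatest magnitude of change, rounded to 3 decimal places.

gene C: ΔΔCt = (27.50−16.44) − (32.12−17.11) = 11.06 − 15.01 = -3.95; fold change = 2^3.95 = 15.455
gene B: ΔΔCt = (28.26−16.44) − (23.80−17.11) = 11.82 − 6.69 = 5.13; fold change = 2^-5.13 = 0.029
gene E: ΔΔCt = (24.96−16.44) − (29.13−17.11) = 8.52 − 12.02 = -3.50; fold change = 2^3.50 = 11.314
gene B has the largest |ΔΔCt| = 5.13.

0.029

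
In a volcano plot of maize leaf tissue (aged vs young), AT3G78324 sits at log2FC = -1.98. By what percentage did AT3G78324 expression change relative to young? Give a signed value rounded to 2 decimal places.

-74.65%

Fold change = 2^(-1.98) = 0.2535
Percent change = (FC − 1) × 100% = (0.2535 − 1) × 100 = -74.65%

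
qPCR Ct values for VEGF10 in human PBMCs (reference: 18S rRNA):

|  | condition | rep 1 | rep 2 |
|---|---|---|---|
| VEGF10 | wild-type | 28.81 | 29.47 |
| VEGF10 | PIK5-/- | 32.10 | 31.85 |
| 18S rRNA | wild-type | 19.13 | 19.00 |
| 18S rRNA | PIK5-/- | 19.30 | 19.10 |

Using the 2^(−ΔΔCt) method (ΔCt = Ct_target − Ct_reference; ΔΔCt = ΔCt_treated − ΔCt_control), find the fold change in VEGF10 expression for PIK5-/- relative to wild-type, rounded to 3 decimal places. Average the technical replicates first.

0.154

Mean Ct: VEGF10 wild-type 29.140; VEGF10 PIK5-/- 31.975; 18S rRNA wild-type 19.065; 18S rRNA PIK5-/- 19.200
ΔCt(wild-type) = 29.140 − 19.065 = 10.075
ΔCt(PIK5-/-) = 31.975 − 19.200 = 12.775
ΔΔCt = 12.775 − 10.075 = 2.700
Fold change = 2^(−2.700) = 0.1539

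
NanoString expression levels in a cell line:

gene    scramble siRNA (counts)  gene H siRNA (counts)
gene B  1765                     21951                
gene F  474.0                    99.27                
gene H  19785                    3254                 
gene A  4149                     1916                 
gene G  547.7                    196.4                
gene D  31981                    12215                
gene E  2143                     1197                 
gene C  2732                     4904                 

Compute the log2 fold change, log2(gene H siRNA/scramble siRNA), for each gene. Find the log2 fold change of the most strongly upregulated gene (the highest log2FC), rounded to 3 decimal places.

log2(21951/1765) = 3.637  (gene B)
log2(99.27/474.0) = -2.255  (gene F)
log2(3254/19785) = -2.604  (gene H)
log2(1916/4149) = -1.115  (gene A)
log2(196.4/547.7) = -1.480  (gene G)
log2(12215/31981) = -1.389  (gene D)
log2(1197/2143) = -0.840  (gene E)
log2(4904/2732) = 0.844  (gene C)
gene B is most strongly upregulated.

3.637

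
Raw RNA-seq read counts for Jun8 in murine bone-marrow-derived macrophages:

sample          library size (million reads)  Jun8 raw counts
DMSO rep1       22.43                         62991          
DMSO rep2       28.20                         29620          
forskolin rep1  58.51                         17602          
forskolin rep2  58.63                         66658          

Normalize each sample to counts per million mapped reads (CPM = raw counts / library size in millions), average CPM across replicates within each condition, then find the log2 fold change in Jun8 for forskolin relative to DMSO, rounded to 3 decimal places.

CPM(DMSO rep1) = 62991 / 22.43 = 2808.3370
CPM(DMSO rep2) = 29620 / 28.20 = 1050.3546
CPM(forskolin rep1) = 17602 / 58.51 = 300.8375
CPM(forskolin rep2) = 66658 / 58.63 = 1136.9265
mean CPM(DMSO) = 1929.3458; mean CPM(forskolin) = 718.8820
Fold change = 718.8820 / 1929.3458 = 0.37260
log2(0.37260) = -1.4243

-1.424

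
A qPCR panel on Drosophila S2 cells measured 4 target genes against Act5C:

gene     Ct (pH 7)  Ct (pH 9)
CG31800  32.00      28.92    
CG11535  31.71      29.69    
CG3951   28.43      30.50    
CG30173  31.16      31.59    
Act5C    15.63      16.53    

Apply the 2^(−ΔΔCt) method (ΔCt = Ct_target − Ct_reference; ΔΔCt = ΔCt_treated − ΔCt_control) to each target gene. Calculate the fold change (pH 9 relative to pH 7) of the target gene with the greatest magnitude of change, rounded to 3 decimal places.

CG31800: ΔΔCt = (28.92−16.53) − (32.00−15.63) = 12.39 − 16.37 = -3.98; fold change = 2^3.98 = 15.780
CG11535: ΔΔCt = (29.69−16.53) − (31.71−15.63) = 13.16 − 16.08 = -2.92; fold change = 2^2.92 = 7.568
CG3951: ΔΔCt = (30.50−16.53) − (28.43−15.63) = 13.97 − 12.80 = 1.17; fold change = 2^-1.17 = 0.444
CG30173: ΔΔCt = (31.59−16.53) − (31.16−15.63) = 15.06 − 15.53 = -0.47; fold change = 2^0.47 = 1.385
CG31800 has the largest |ΔΔCt| = 3.98.

15.780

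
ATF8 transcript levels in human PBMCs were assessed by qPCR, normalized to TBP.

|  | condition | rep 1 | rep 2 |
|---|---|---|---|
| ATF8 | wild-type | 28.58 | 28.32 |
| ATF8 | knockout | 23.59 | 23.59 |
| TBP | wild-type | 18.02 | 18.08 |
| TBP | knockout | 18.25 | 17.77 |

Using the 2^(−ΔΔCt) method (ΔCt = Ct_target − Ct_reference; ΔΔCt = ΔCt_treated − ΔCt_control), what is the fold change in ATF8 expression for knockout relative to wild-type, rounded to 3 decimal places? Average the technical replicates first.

28.246

Mean Ct: ATF8 wild-type 28.450; ATF8 knockout 23.590; TBP wild-type 18.050; TBP knockout 18.010
ΔCt(wild-type) = 28.450 − 18.050 = 10.400
ΔCt(knockout) = 23.590 − 18.010 = 5.580
ΔΔCt = 5.580 − 10.400 = -4.820
Fold change = 2^(−(-4.820)) = 2^4.820 = 28.2465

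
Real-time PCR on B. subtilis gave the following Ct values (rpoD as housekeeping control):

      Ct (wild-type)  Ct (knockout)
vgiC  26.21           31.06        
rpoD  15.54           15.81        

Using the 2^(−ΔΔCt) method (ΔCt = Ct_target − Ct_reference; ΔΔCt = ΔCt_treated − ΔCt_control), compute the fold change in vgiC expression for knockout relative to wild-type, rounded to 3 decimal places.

0.042

ΔCt(wild-type) = 26.210 − 15.540 = 10.670
ΔCt(knockout) = 31.060 − 15.810 = 15.250
ΔΔCt = 15.250 − 10.670 = 4.580
Fold change = 2^(−4.580) = 0.0418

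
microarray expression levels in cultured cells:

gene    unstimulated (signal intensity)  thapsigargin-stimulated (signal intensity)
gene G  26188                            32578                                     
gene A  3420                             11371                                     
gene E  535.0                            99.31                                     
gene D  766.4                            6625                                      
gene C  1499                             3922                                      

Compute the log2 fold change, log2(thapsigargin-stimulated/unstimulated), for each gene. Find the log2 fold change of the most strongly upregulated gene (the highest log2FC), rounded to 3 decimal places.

log2(32578/26188) = 0.315  (gene G)
log2(11371/3420) = 1.733  (gene A)
log2(99.31/535.0) = -2.430  (gene E)
log2(6625/766.4) = 3.112  (gene D)
log2(3922/1499) = 1.388  (gene C)
gene D is most strongly upregulated.

3.112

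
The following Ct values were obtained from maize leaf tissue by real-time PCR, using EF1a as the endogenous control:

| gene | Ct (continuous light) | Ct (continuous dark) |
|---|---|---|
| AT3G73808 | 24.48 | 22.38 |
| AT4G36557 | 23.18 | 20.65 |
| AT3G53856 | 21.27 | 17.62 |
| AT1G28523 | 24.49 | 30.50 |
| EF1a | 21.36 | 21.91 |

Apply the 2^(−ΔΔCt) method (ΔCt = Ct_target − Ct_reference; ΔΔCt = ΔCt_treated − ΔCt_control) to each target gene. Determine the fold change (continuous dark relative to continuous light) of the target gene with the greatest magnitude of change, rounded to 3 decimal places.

AT3G73808: ΔΔCt = (22.38−21.91) − (24.48−21.36) = 0.47 − 3.12 = -2.65; fold change = 2^2.65 = 6.277
AT4G36557: ΔΔCt = (20.65−21.91) − (23.18−21.36) = -1.26 − 1.82 = -3.08; fold change = 2^3.08 = 8.456
AT3G53856: ΔΔCt = (17.62−21.91) − (21.27−21.36) = -4.29 − (-0.09) = -4.20; fold change = 2^4.20 = 18.379
AT1G28523: ΔΔCt = (30.50−21.91) − (24.49−21.36) = 8.59 − 3.13 = 5.46; fold change = 2^-5.46 = 0.023
AT1G28523 has the largest |ΔΔCt| = 5.46.

0.023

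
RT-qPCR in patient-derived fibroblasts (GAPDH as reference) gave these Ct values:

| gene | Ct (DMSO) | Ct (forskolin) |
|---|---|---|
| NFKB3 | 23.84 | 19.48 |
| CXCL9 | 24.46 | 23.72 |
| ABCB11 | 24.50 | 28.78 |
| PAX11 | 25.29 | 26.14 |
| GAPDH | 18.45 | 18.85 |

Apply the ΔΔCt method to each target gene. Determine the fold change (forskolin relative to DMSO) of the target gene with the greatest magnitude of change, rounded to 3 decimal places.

27.096

NFKB3: ΔΔCt = (19.48−18.85) − (23.84−18.45) = 0.63 − 5.39 = -4.76; fold change = 2^4.76 = 27.096
CXCL9: ΔΔCt = (23.72−18.85) − (24.46−18.45) = 4.87 − 6.01 = -1.14; fold change = 2^1.14 = 2.204
ABCB11: ΔΔCt = (28.78−18.85) − (24.50−18.45) = 9.93 − 6.05 = 3.88; fold change = 2^-3.88 = 0.068
PAX11: ΔΔCt = (26.14−18.85) − (25.29−18.45) = 7.29 − 6.84 = 0.45; fold change = 2^-0.45 = 0.732
NFKB3 has the largest |ΔΔCt| = 4.76.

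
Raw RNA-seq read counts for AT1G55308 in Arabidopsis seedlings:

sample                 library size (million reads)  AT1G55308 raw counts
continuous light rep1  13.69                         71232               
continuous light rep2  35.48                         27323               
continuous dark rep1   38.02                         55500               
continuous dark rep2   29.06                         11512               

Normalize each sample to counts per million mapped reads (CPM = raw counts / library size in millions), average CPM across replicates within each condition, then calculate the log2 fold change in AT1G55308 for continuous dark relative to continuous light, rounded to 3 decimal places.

-1.686

CPM(continuous light rep1) = 71232 / 13.69 = 5203.2140
CPM(continuous light rep2) = 27323 / 35.48 = 770.0958
CPM(continuous dark rep1) = 55500 / 38.02 = 1459.7580
CPM(continuous dark rep2) = 11512 / 29.06 = 396.1459
mean CPM(continuous light) = 2986.6549; mean CPM(continuous dark) = 927.9520
Fold change = 927.9520 / 2986.6549 = 0.31070
log2(0.31070) = -1.6864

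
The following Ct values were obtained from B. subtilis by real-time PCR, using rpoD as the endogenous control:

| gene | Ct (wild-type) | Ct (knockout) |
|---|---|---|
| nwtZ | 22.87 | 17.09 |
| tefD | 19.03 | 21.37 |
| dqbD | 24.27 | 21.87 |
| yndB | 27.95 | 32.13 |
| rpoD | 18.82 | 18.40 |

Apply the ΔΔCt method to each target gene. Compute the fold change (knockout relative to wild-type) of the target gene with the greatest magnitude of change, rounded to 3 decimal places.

nwtZ: ΔΔCt = (17.09−18.40) − (22.87−18.82) = -1.31 − 4.05 = -5.36; fold change = 2^5.36 = 41.070
tefD: ΔΔCt = (21.37−18.40) − (19.03−18.82) = 2.97 − 0.21 = 2.76; fold change = 2^-2.76 = 0.148
dqbD: ΔΔCt = (21.87−18.40) − (24.27−18.82) = 3.47 − 5.45 = -1.98; fold change = 2^1.98 = 3.945
yndB: ΔΔCt = (32.13−18.40) − (27.95−18.82) = 13.73 − 9.13 = 4.60; fold change = 2^-4.60 = 0.041
nwtZ has the largest |ΔΔCt| = 5.36.

41.070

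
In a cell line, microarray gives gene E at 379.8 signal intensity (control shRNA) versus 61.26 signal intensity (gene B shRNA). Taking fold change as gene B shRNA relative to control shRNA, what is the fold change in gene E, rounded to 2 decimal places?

Fold change = 61.26 / 379.8 = 0.161
gene E is downregulated.

0.16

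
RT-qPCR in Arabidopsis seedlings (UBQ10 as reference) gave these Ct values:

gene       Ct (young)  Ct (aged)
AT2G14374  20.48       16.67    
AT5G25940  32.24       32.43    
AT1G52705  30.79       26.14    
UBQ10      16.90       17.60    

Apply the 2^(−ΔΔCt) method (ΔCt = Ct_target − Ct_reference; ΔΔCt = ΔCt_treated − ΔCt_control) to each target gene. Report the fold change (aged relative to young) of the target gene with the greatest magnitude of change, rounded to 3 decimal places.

AT2G14374: ΔΔCt = (16.67−17.60) − (20.48−16.90) = -0.93 − 3.58 = -4.51; fold change = 2^4.51 = 22.785
AT5G25940: ΔΔCt = (32.43−17.60) − (32.24−16.90) = 14.83 − 15.34 = -0.51; fold change = 2^0.51 = 1.424
AT1G52705: ΔΔCt = (26.14−17.60) − (30.79−16.90) = 8.54 − 13.89 = -5.35; fold change = 2^5.35 = 40.786
AT1G52705 has the largest |ΔΔCt| = 5.35.

40.786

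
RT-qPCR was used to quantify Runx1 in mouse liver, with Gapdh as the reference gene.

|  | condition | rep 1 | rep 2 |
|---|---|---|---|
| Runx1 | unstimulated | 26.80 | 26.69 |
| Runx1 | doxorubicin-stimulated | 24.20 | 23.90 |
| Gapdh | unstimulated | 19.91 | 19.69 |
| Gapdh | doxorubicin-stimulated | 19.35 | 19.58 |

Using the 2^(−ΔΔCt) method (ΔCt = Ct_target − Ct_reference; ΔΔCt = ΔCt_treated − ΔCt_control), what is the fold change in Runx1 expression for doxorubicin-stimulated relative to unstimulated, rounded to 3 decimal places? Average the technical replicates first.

Mean Ct: Runx1 unstimulated 26.745; Runx1 doxorubicin-stimulated 24.050; Gapdh unstimulated 19.800; Gapdh doxorubicin-stimulated 19.465
ΔCt(unstimulated) = 26.745 − 19.800 = 6.945
ΔCt(doxorubicin-stimulated) = 24.050 − 19.465 = 4.585
ΔΔCt = 4.585 − 6.945 = -2.360
Fold change = 2^(−(-2.360)) = 2^2.360 = 5.1337

5.134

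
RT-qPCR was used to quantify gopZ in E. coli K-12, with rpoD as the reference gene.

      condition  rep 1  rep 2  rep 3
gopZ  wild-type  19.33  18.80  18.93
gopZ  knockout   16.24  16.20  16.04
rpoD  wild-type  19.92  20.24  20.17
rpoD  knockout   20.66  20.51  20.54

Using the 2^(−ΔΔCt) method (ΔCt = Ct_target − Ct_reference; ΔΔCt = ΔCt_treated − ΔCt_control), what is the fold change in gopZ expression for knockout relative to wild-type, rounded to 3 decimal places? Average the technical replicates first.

Mean Ct: gopZ wild-type 19.020; gopZ knockout 16.160; rpoD wild-type 20.110; rpoD knockout 20.570
ΔCt(wild-type) = 19.020 − 20.110 = -1.090
ΔCt(knockout) = 16.160 − 20.570 = -4.410
ΔΔCt = -4.410 − (-1.090) = -3.320
Fold change = 2^(−(-3.320)) = 2^3.320 = 9.9866

9.987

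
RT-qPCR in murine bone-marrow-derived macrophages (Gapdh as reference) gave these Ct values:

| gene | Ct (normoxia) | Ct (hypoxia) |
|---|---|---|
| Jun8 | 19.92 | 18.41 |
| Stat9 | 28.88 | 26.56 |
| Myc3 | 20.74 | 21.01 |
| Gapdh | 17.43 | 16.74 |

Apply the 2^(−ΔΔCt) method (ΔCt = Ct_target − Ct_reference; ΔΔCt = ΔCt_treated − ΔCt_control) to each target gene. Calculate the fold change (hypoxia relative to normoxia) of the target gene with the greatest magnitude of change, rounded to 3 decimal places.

Jun8: ΔΔCt = (18.41−16.74) − (19.92−17.43) = 1.67 − 2.49 = -0.82; fold change = 2^0.82 = 1.765
Stat9: ΔΔCt = (26.56−16.74) − (28.88−17.43) = 9.82 − 11.45 = -1.63; fold change = 2^1.63 = 3.095
Myc3: ΔΔCt = (21.01−16.74) − (20.74−17.43) = 4.27 − 3.31 = 0.96; fold change = 2^-0.96 = 0.514
Stat9 has the largest |ΔΔCt| = 1.63.

3.095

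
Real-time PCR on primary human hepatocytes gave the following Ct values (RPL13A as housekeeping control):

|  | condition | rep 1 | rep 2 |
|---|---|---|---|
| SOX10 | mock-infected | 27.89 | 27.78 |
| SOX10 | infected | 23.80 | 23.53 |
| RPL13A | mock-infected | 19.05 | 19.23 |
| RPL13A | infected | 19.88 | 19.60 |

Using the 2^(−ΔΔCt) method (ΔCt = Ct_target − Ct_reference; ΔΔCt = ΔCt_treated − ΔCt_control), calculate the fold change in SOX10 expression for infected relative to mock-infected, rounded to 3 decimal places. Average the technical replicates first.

27.284

Mean Ct: SOX10 mock-infected 27.835; SOX10 infected 23.665; RPL13A mock-infected 19.140; RPL13A infected 19.740
ΔCt(mock-infected) = 27.835 − 19.140 = 8.695
ΔCt(infected) = 23.665 − 19.740 = 3.925
ΔΔCt = 3.925 − 8.695 = -4.770
Fold change = 2^(−(-4.770)) = 2^4.770 = 27.2843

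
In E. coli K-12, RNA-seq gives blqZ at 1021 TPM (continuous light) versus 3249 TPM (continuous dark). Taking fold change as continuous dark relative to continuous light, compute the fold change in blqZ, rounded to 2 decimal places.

Fold change = 3249 / 1021 = 3.182
blqZ is upregulated.

3.18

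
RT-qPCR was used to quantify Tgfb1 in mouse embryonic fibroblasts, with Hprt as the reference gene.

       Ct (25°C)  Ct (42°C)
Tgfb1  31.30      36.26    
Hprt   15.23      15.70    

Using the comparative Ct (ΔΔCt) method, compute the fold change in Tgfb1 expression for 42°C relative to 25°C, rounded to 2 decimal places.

ΔCt(25°C) = 31.300 − 15.230 = 16.070
ΔCt(42°C) = 36.260 − 15.700 = 20.560
ΔΔCt = 20.560 − 16.070 = 4.490
Fold change = 2^(−4.490) = 0.045

0.04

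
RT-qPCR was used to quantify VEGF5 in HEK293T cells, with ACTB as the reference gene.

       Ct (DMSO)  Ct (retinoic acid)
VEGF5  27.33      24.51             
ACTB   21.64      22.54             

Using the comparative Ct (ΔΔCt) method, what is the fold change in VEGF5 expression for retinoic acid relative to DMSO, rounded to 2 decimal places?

ΔCt(DMSO) = 27.330 − 21.640 = 5.690
ΔCt(retinoic acid) = 24.510 − 22.540 = 1.970
ΔΔCt = 1.970 − 5.690 = -3.720
Fold change = 2^(−(-3.720)) = 2^3.720 = 13.177

13.18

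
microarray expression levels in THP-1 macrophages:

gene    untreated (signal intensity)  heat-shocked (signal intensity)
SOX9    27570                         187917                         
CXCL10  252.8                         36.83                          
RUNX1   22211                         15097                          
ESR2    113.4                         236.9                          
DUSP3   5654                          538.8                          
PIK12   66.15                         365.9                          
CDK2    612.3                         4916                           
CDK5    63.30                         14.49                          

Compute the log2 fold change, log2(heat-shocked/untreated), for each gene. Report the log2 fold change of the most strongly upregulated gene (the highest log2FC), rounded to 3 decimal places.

3.005

log2(187917/27570) = 2.769  (SOX9)
log2(36.83/252.8) = -2.779  (CXCL10)
log2(15097/22211) = -0.557  (RUNX1)
log2(236.9/113.4) = 1.063  (ESR2)
log2(538.8/5654) = -3.391  (DUSP3)
log2(365.9/66.15) = 2.468  (PIK12)
log2(4916/612.3) = 3.005  (CDK2)
log2(14.49/63.30) = -2.127  (CDK5)
CDK2 is most strongly upregulated.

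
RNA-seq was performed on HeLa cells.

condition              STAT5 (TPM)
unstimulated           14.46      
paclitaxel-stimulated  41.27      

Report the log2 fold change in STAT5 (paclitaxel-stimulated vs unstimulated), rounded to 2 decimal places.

Fold change = 41.27 / 14.46 = 2.8541
log2(2.8541) = 1.513

1.51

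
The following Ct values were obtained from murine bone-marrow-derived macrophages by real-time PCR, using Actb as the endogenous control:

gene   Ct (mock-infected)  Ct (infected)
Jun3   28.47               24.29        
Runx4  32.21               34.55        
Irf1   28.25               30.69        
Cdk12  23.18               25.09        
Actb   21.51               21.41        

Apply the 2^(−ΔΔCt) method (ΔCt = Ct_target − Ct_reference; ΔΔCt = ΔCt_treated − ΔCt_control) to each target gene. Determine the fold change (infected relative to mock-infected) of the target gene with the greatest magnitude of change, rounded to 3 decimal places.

Jun3: ΔΔCt = (24.29−21.41) − (28.47−21.51) = 2.88 − 6.96 = -4.08; fold change = 2^4.08 = 16.912
Runx4: ΔΔCt = (34.55−21.41) − (32.21−21.51) = 13.14 − 10.70 = 2.44; fold change = 2^-2.44 = 0.184
Irf1: ΔΔCt = (30.69−21.41) − (28.25−21.51) = 9.28 − 6.74 = 2.54; fold change = 2^-2.54 = 0.172
Cdk12: ΔΔCt = (25.09−21.41) − (23.18−21.51) = 3.68 − 1.67 = 2.01; fold change = 2^-2.01 = 0.248
Jun3 has the largest |ΔΔCt| = 4.08.

16.912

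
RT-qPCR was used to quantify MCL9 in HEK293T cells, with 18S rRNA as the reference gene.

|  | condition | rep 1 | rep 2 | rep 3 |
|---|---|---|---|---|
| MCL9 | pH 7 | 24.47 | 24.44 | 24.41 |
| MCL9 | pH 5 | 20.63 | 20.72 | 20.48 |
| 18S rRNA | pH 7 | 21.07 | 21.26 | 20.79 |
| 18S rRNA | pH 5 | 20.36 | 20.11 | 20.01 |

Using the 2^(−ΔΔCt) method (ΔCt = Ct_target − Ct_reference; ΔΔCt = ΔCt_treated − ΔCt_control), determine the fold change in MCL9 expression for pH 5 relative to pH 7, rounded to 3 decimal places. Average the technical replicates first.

Mean Ct: MCL9 pH 7 24.440; MCL9 pH 5 20.610; 18S rRNA pH 7 21.040; 18S rRNA pH 5 20.160
ΔCt(pH 7) = 24.440 − 21.040 = 3.400
ΔCt(pH 5) = 20.610 − 20.160 = 0.450
ΔΔCt = 0.450 − 3.400 = -2.950
Fold change = 2^(−(-2.950)) = 2^2.950 = 7.7275

7.727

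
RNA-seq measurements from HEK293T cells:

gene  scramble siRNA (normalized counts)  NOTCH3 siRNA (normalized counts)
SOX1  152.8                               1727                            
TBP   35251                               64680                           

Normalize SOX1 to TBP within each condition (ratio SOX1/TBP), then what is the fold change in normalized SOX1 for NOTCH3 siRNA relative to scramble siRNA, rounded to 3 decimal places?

6.160

SOX1/TBP (scramble siRNA) = 152.8 / 35251 = 0.0043346
SOX1/TBP (NOTCH3 siRNA) = 1727 / 64680 = 0.026701
Fold change = 0.026701 / 0.0043346 = 6.1599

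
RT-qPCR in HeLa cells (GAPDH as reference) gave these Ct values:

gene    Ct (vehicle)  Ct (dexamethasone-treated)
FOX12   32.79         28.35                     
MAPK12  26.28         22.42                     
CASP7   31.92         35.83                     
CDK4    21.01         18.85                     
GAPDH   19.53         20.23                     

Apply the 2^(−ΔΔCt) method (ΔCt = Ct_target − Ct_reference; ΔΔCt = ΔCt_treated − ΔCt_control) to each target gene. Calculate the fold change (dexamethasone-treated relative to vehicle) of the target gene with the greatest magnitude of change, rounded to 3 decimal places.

FOX12: ΔΔCt = (28.35−20.23) − (32.79−19.53) = 8.12 − 13.26 = -5.14; fold change = 2^5.14 = 35.261
MAPK12: ΔΔCt = (22.42−20.23) − (26.28−19.53) = 2.19 − 6.75 = -4.56; fold change = 2^4.56 = 23.588
CASP7: ΔΔCt = (35.83−20.23) − (31.92−19.53) = 15.60 − 12.39 = 3.21; fold change = 2^-3.21 = 0.108
CDK4: ΔΔCt = (18.85−20.23) − (21.01−19.53) = -1.38 − 1.48 = -2.86; fold change = 2^2.86 = 7.260
FOX12 has the largest |ΔΔCt| = 5.14.

35.261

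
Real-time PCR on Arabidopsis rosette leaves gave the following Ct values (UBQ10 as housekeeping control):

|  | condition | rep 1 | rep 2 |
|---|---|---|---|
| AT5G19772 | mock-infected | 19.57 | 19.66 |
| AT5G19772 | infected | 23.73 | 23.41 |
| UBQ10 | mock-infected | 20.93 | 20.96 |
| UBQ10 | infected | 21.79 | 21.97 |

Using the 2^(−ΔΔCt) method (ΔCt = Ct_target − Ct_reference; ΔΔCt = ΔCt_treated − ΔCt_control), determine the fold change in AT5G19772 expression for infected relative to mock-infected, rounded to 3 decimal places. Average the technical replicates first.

0.123

Mean Ct: AT5G19772 mock-infected 19.615; AT5G19772 infected 23.570; UBQ10 mock-infected 20.945; UBQ10 infected 21.880
ΔCt(mock-infected) = 19.615 − 20.945 = -1.330
ΔCt(infected) = 23.570 − 21.880 = 1.690
ΔΔCt = 1.690 − (-1.330) = 3.020
Fold change = 2^(−3.020) = 0.1233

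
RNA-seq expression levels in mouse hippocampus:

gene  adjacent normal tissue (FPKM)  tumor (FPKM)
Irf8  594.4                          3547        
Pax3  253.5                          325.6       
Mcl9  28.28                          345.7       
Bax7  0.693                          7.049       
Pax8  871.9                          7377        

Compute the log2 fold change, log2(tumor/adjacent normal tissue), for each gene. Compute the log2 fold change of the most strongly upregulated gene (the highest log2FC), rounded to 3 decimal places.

log2(3547/594.4) = 2.577  (Irf8)
log2(325.6/253.5) = 0.361  (Pax3)
log2(345.7/28.28) = 3.612  (Mcl9)
log2(7.049/0.693) = 3.346  (Bax7)
log2(7377/871.9) = 3.081  (Pax8)
Mcl9 is most strongly upregulated.

3.612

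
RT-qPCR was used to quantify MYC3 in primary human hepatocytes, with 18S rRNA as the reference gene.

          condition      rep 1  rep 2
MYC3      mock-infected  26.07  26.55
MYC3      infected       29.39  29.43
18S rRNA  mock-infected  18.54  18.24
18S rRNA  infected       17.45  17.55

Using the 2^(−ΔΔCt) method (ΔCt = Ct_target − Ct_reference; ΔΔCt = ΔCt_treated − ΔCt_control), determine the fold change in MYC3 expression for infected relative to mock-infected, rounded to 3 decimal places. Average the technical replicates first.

0.063

Mean Ct: MYC3 mock-infected 26.310; MYC3 infected 29.410; 18S rRNA mock-infected 18.390; 18S rRNA infected 17.500
ΔCt(mock-infected) = 26.310 − 18.390 = 7.920
ΔCt(infected) = 29.410 − 17.500 = 11.910
ΔΔCt = 11.910 − 7.920 = 3.990
Fold change = 2^(−3.990) = 0.0629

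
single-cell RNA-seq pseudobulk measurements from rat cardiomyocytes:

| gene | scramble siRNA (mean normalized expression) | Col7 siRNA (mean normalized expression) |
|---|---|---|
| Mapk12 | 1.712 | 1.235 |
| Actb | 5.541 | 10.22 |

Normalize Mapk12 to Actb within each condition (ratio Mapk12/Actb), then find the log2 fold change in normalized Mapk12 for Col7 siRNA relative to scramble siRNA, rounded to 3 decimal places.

-1.354

Mapk12/Actb (scramble siRNA) = 1.712 / 5.541 = 0.30897
Mapk12/Actb (Col7 siRNA) = 1.235 / 10.22 = 0.12084
Fold change = 0.12084 / 0.30897 = 0.3911
log2(0.3911) = -1.3543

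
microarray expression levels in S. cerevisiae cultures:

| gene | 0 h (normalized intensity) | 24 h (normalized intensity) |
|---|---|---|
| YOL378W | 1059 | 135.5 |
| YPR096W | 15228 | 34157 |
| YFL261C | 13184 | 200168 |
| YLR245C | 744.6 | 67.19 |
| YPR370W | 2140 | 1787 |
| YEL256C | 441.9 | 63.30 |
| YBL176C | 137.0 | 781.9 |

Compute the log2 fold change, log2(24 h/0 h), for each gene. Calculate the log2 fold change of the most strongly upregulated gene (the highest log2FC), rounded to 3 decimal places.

3.924

log2(135.5/1059) = -2.966  (YOL378W)
log2(34157/15228) = 1.165  (YPR096W)
log2(200168/13184) = 3.924  (YFL261C)
log2(67.19/744.6) = -3.470  (YLR245C)
log2(1787/2140) = -0.260  (YPR370W)
log2(63.30/441.9) = -2.803  (YEL256C)
log2(781.9/137.0) = 2.513  (YBL176C)
YFL261C is most strongly upregulated.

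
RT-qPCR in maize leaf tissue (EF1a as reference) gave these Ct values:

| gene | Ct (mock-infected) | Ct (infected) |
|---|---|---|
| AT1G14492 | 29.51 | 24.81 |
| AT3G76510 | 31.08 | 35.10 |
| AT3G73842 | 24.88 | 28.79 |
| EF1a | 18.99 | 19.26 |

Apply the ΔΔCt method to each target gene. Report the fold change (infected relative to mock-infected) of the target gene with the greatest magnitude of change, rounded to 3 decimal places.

AT1G14492: ΔΔCt = (24.81−19.26) − (29.51−18.99) = 5.55 − 10.52 = -4.97; fold change = 2^4.97 = 31.341
AT3G76510: ΔΔCt = (35.10−19.26) − (31.08−18.99) = 15.84 − 12.09 = 3.75; fold change = 2^-3.75 = 0.074
AT3G73842: ΔΔCt = (28.79−19.26) − (24.88−18.99) = 9.53 − 5.89 = 3.64; fold change = 2^-3.64 = 0.080
AT1G14492 has the largest |ΔΔCt| = 4.97.

31.341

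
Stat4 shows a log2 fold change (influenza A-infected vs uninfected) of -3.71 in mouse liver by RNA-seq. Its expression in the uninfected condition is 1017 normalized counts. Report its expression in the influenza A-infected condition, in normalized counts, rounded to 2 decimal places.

Fold change = 2^(-3.71) = 0.0764
influenza A-infected expression = 1017 × 0.0764 = 77.71

77.71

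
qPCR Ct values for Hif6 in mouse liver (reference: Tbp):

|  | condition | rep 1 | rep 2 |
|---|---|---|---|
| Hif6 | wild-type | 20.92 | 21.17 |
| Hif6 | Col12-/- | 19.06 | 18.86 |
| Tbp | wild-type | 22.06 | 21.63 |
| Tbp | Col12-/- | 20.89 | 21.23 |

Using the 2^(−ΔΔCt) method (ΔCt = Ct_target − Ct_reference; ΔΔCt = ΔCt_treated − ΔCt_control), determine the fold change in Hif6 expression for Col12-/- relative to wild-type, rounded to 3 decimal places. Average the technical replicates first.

2.462

Mean Ct: Hif6 wild-type 21.045; Hif6 Col12-/- 18.960; Tbp wild-type 21.845; Tbp Col12-/- 21.060
ΔCt(wild-type) = 21.045 − 21.845 = -0.800
ΔCt(Col12-/-) = 18.960 − 21.060 = -2.100
ΔΔCt = -2.100 − (-0.800) = -1.300
Fold change = 2^(−(-1.300)) = 2^1.300 = 2.4623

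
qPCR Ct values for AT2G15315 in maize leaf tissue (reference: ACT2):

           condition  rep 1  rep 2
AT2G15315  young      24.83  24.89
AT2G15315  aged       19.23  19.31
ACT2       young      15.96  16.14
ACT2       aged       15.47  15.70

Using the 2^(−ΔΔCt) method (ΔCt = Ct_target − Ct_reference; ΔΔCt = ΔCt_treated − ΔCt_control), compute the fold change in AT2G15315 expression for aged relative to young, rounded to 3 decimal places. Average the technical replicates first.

Mean Ct: AT2G15315 young 24.860; AT2G15315 aged 19.270; ACT2 young 16.050; ACT2 aged 15.585
ΔCt(young) = 24.860 − 16.050 = 8.810
ΔCt(aged) = 19.270 − 15.585 = 3.685
ΔΔCt = 3.685 − 8.810 = -5.125
Fold change = 2^(−(-5.125)) = 2^5.125 = 34.8962

34.896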